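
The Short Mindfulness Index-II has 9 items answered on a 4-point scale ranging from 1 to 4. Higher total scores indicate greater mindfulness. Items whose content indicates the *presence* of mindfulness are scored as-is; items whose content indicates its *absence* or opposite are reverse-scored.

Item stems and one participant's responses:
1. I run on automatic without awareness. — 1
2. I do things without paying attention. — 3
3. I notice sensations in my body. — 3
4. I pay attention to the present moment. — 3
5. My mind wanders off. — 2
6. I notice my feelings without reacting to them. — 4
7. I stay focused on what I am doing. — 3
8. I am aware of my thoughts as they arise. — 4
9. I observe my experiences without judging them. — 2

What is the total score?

28

Items 1, 2, 5 describe the absence/opposite of mindfulness → reverse-score.
on a 1–4 scale, reversed = 5 − raw.
  item 1: 5 − 1 = 4
  item 2: 5 − 3 = 2
  item 3: 3
  item 4: 3
  item 5: 5 − 2 = 3
  item 6: 4
  item 7: 3
  item 8: 4
  item 9: 2
Total = 4 + 2 + 3 + 3 + 3 + 4 + 3 + 4 + 2 = 28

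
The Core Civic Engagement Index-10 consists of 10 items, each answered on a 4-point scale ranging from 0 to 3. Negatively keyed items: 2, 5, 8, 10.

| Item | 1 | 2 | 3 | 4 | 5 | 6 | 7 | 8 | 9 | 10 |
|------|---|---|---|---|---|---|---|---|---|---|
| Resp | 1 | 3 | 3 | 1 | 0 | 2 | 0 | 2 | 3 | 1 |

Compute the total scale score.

16

Reverse-coded items (reverse-coded value = 3 − response):
  item 2: 3 − 3 = 0
  item 5: 3 − 0 = 3
  item 8: 3 − 2 = 1
  item 10: 3 − 1 = 2
After reverse-coding: 1, 0, 3, 1, 3, 2, 0, 1, 3, 2
Total = 1 + 0 + 3 + 1 + 3 + 2 + 0 + 1 + 3 + 2 = 16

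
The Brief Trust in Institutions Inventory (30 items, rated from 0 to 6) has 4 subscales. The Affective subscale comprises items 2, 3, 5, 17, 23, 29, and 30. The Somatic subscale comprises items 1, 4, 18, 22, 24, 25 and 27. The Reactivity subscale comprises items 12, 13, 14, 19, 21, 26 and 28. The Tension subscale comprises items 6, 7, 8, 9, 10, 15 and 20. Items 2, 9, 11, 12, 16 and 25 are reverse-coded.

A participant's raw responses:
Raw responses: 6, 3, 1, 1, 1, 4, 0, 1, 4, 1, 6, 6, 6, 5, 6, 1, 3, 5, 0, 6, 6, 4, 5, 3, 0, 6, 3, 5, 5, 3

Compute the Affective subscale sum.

Affective items: 2, 3, 5, 17, 23, 29, 30.
Of these, item 2 is reverse-coded; reverse-coded value = 6 − response.
  item 2: 6 − 3 = 3
  item 3: 1
  item 5: 1
  item 17: 3
  item 23: 5
  item 29: 5
  item 30: 3
Sum = 3 + 1 + 1 + 3 + 5 + 5 + 3 = 21

21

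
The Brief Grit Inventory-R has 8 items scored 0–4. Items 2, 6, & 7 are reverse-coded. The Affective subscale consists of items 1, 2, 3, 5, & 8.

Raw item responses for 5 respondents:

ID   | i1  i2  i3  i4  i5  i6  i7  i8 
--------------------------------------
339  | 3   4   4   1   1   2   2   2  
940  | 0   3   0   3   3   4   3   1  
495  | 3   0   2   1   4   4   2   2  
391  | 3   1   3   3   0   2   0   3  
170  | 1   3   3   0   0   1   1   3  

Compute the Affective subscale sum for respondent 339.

Respondent 339 raw: 3, 4, 4, 1, 1, 2, 2, 2.
Affective items: 1, 2, 3, 5, 8.
Reverse-coded (reverse-coded value = 4 − response):
  item 1: 3
  item 2: 4 − 4 = 0
  item 3: 4
  item 5: 1
  item 8: 2
Sum = 3 + 0 + 4 + 1 + 2 = 10

10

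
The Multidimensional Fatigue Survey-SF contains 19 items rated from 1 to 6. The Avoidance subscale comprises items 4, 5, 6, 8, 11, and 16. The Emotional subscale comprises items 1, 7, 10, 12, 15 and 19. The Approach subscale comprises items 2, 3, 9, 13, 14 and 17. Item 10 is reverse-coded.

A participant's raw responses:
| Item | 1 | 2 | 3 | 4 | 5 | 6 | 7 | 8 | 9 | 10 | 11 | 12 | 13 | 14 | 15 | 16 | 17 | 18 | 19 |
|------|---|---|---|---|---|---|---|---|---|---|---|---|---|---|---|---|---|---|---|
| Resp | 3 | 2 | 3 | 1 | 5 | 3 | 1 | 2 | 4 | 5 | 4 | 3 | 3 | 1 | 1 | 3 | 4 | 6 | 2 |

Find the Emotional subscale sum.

12

Emotional items: 1, 7, 10, 12, 15, 19.
Of these, item 10 is reverse-coded; reversed = (1+6) − raw = 7 − raw.
  item 1: 3
  item 7: 1
  item 10: 7 − 5 = 2
  item 12: 3
  item 15: 1
  item 19: 2
Sum = 3 + 1 + 2 + 3 + 1 + 2 = 12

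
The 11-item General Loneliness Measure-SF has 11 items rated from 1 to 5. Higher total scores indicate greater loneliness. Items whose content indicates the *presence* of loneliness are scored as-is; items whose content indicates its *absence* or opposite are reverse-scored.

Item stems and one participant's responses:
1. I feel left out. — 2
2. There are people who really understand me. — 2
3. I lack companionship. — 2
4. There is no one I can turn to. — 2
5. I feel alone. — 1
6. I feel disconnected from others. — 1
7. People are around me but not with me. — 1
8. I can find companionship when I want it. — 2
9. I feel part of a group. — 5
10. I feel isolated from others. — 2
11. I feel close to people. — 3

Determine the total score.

23

Items 2, 8, 9, 11 describe the absence/opposite of loneliness → reverse-score.
reverse-coded value = 6 − response.
  item 1: 2
  item 2: 6 − 2 = 4
  item 3: 2
  item 4: 2
  item 5: 1
  item 6: 1
  item 7: 1
  item 8: 6 − 2 = 4
  item 9: 6 − 5 = 1
  item 10: 2
  item 11: 6 − 3 = 3
Total = 2 + 4 + 2 + 2 + 1 + 1 + 1 + 4 + 1 + 2 + 3 = 23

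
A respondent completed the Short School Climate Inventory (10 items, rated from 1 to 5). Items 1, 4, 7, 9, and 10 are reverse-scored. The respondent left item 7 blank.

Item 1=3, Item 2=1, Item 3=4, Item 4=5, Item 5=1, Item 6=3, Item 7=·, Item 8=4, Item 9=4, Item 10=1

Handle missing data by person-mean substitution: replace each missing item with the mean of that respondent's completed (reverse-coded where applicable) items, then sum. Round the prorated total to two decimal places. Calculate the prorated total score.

26.67

Reverse-coded (reverse-coded value = 6 − response):
  item 1: 6 − 3 = 3
  item 4: 6 − 5 = 1
  item 9: 6 − 4 = 2
  item 10: 6 − 1 = 5
Completed scored items (9 of 10): 3, 1, 4, 1, 1, 3, 4, 2, 5; sum = 24.
Person mean = 24 / 9 ≈ 2.6667
Prorated total = (24 / 9) × 10 = 26.67 (to 2 dp)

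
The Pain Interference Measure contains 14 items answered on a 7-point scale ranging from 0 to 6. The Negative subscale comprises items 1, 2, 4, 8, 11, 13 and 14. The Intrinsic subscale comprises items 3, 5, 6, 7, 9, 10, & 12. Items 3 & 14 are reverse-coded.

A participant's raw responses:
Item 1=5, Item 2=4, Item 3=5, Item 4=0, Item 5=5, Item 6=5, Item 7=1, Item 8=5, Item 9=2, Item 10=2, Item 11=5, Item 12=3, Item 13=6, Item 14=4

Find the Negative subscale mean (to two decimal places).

3.86

Negative items: 1, 2, 4, 8, 11, 13, 14.
Of these, item 14 is reverse-coded; reversed = (0+6) − raw = 6 − raw.
  item 1: 5
  item 2: 4
  item 4: 0
  item 8: 5
  item 11: 5
  item 13: 6
  item 14: 6 − 4 = 2
Sum = 5 + 4 + 0 + 5 + 5 + 6 + 2 = 27
Mean = 27 / 7 = 3.86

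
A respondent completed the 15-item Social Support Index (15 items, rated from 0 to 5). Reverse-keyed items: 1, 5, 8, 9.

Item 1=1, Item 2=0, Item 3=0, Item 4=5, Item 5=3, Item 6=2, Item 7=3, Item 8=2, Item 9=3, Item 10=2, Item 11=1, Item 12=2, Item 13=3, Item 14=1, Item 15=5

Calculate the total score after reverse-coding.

35

Reversing items 1, 5, 8, and 9 with 5 − raw:
Total = (5−1) + 0 + 0 + 5 + (5−3) + 2 + 3 + (5−2) + (5−3) + 2 + 1 + 2 + 3 + 1 + 5
      = 4 + 0 + 0 + 5 + 2 + 2 + 3 + 3 + 2 + 2 + 1 + 2 + 3 + 1 + 5 = 35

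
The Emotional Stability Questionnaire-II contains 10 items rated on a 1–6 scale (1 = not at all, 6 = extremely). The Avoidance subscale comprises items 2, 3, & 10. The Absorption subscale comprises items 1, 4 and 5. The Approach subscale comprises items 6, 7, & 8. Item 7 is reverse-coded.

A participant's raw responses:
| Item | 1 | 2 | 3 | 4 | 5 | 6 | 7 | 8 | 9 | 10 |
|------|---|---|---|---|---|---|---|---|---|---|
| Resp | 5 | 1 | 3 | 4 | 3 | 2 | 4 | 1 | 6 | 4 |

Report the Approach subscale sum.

Approach items: 6, 7, 8.
Of these, item 7 is reverse-coded; reverse-coded value = 7 − response.
  item 6: 2
  item 7: 7 − 4 = 3
  item 8: 1
Sum = 2 + 3 + 1 = 6

6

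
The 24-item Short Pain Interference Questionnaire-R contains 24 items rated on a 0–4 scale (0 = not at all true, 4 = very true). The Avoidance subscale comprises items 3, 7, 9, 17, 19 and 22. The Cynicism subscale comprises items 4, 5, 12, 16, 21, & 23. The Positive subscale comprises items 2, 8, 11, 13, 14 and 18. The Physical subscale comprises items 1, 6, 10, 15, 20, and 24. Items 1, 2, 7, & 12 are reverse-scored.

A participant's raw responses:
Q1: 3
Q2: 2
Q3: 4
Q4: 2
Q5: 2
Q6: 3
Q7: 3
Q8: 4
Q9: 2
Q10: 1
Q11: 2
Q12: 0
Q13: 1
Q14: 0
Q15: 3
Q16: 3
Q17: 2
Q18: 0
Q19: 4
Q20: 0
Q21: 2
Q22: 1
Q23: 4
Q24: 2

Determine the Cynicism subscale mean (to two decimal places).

2.83

Cynicism items: 4, 5, 12, 16, 21, 23.
Of these, item 12 is reverse-scored; reversed = (0+4) − raw = 4 − raw.
  item 4: 2
  item 5: 2
  item 12: 4 − 0 = 4
  item 16: 3
  item 21: 2
  item 23: 4
Sum = 2 + 2 + 4 + 3 + 2 + 4 = 17
Mean = 17 / 6 = 2.83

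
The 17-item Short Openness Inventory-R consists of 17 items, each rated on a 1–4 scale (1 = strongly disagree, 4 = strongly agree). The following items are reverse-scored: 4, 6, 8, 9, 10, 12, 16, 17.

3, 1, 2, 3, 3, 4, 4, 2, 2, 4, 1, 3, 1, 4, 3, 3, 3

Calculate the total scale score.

38

Reverse-scored items use 5 − raw:
  item 4: 5 − 3 = 2
  item 6: 5 − 4 = 1
  item 8: 5 − 2 = 3
  item 9: 5 − 2 = 3
  item 10: 5 − 4 = 1
  item 12: 5 − 3 = 2
  item 16: 5 − 3 = 2
  item 17: 5 − 3 = 2
After reverse-coding: 3, 1, 2, 2, 3, 1, 4, 3, 3, 1, 1, 2, 1, 4, 3, 2, 2
Total = 3 + 1 + 2 + 2 + 3 + 1 + 4 + 3 + 3 + 1 + 1 + 2 + 1 + 4 + 3 + 2 + 2 = 38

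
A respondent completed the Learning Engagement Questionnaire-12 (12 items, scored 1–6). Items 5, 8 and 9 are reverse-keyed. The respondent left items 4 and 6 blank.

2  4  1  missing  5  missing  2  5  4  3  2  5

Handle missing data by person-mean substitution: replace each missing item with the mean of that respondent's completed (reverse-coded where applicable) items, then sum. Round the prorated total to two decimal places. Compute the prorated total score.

Reverse-coded (reversed = (1+6) − raw = 7 − raw):
  item 5: 7 − 5 = 2
  item 8: 7 − 5 = 2
  item 9: 7 − 4 = 3
Completed scored items (10 of 12): 2, 4, 1, 2, 2, 2, 3, 3, 2, 5; sum = 26.
Person mean = 26 / 10 ≈ 2.6000
Prorated total = (26 / 10) × 12 = 31.20 (to 2 dp)

31.20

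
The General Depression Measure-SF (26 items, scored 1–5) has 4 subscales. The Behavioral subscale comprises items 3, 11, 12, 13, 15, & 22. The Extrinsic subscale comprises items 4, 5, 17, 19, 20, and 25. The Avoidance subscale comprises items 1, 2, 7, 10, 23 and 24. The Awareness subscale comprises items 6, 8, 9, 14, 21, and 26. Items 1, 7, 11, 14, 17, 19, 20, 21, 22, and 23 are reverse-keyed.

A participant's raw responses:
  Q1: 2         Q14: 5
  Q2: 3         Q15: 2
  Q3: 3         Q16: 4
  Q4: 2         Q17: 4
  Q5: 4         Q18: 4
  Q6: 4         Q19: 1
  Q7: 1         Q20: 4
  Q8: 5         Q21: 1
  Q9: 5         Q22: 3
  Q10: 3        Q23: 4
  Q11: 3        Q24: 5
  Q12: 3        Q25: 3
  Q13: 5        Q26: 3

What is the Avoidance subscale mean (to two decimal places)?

Avoidance items: 1, 2, 7, 10, 23, 24.
Of these, items 1, 7, & 23 are reverse-keyed; reversed = (1+5) − raw = 6 − raw.
  item 1: 6 − 2 = 4
  item 2: 3
  item 7: 6 − 1 = 5
  item 10: 3
  item 23: 6 − 4 = 2
  item 24: 5
Sum = 4 + 3 + 5 + 3 + 2 + 5 = 22
Mean = 22 / 6 = 3.67

3.67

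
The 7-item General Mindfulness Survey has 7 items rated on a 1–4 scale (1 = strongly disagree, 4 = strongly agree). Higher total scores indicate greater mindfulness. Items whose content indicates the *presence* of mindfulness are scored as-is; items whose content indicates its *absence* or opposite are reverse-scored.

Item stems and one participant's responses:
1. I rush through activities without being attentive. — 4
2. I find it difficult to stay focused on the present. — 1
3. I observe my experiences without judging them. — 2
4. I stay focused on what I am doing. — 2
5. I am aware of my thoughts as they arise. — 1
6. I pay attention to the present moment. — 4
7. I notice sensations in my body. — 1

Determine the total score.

15

Items 1, 2 describe the absence/opposite of mindfulness → reverse-score.
reverse-coded value = 5 − response.
  item 1: 5 − 4 = 1
  item 2: 5 − 1 = 4
  item 3: 2
  item 4: 2
  item 5: 1
  item 6: 4
  item 7: 1
Total = 1 + 4 + 2 + 2 + 1 + 4 + 1 = 15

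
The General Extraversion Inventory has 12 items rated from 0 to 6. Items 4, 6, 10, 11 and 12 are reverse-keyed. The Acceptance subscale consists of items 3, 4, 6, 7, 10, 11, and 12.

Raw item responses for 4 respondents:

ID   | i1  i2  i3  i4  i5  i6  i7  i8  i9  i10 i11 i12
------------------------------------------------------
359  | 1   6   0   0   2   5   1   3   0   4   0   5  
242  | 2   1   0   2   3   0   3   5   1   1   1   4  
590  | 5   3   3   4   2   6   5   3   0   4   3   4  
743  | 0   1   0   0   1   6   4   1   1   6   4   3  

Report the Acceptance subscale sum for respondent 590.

Respondent 590 raw: 5, 3, 3, 4, 2, 6, 5, 3, 0, 4, 3, 4.
Acceptance items: 3, 4, 6, 7, 10, 11, 12.
Reverse-coded (reversed = (0+6) − raw = 6 − raw):
  item 3: 3
  item 4: 6 − 4 = 2
  item 6: 6 − 6 = 0
  item 7: 5
  item 10: 6 − 4 = 2
  item 11: 6 − 3 = 3
  item 12: 6 − 4 = 2
Sum = 3 + 2 + 0 + 5 + 2 + 3 + 2 = 17

17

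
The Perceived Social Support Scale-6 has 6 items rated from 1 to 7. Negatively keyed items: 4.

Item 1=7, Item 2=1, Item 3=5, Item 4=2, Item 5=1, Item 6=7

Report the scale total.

27

Raw sum = 23. Negatively keyed items: 4; their raw sum = 2.
Each reversal replaces raw with 8 − raw, changing the total by 8 − 2·raw per item.
Total = 23 + 1·8 − 2·2 = 23 + 8 − 4 = 27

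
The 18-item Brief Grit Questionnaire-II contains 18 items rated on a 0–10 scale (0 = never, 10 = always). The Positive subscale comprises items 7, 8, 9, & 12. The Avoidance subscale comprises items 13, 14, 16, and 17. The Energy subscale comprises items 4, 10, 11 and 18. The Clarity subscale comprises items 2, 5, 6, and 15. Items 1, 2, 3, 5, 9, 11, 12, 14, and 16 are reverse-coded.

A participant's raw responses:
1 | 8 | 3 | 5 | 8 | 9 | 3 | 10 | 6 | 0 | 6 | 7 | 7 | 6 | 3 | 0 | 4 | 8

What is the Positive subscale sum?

Positive items: 7, 8, 9, 12.
Of these, items 9 and 12 are reverse-coded; reverse-coded value = 10 − response.
  item 7: 3
  item 8: 10
  item 9: 10 − 6 = 4
  item 12: 10 − 7 = 3
Sum = 3 + 10 + 4 + 3 = 20

20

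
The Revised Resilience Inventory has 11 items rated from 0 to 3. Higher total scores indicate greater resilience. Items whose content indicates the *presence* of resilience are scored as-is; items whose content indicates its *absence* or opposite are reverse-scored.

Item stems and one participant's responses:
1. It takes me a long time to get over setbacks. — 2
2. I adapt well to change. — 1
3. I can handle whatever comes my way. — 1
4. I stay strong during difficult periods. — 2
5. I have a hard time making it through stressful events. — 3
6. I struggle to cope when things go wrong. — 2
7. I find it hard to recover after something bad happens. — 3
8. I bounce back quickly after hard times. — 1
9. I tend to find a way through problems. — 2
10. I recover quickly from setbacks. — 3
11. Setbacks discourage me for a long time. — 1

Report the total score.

14

Items 1, 5, 6, 7, 11 describe the absence/opposite of resilience → reverse-score.
on a 0–3 scale, reversed = 3 − raw.
  item 1: 3 − 2 = 1
  item 2: 1
  item 3: 1
  item 4: 2
  item 5: 3 − 3 = 0
  item 6: 3 − 2 = 1
  item 7: 3 − 3 = 0
  item 8: 1
  item 9: 2
  item 10: 3
  item 11: 3 − 1 = 2
Total = 1 + 1 + 1 + 2 + 0 + 1 + 0 + 1 + 2 + 3 + 2 = 14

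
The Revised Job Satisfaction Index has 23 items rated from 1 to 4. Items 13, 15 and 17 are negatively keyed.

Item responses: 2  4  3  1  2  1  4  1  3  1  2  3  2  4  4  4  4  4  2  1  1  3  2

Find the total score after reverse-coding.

53

Negatively keyed items use 5 − raw:
  item 13: 5 − 2 = 3
  item 15: 5 − 4 = 1
  item 17: 5 − 4 = 1
Scored responses: 2, 4, 3, 1, 2, 1, 4, 1, 3, 1, 2, 3, 3, 4, 1, 4, 1, 4, 2, 1, 1, 3, 2
Total = 2 + 4 + 3 + 1 + 2 + 1 + 4 + 1 + 3 + 1 + 2 + 3 + 3 + 4 + 1 + 4 + 1 + 4 + 2 + 1 + 1 + 3 + 2 = 53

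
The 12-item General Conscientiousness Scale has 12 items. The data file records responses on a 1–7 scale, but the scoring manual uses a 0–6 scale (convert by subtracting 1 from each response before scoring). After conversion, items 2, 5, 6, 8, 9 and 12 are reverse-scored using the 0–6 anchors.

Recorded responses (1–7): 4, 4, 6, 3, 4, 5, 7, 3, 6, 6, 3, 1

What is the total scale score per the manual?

42

Convert to 0–6: 3, 3, 5, 2, 3, 4, 6, 2, 5, 5, 2, 0
Reverse-coded (reverse-coded value = 6 − response):
  item 2: 6 − 3 = 3
  item 5: 6 − 3 = 3
  item 6: 6 − 4 = 2
  item 8: 6 − 2 = 4
  item 9: 6 − 5 = 1
  item 12: 6 − 0 = 6
Scored: 3, 3, 5, 2, 3, 2, 6, 4, 1, 5, 2, 6
Total = 42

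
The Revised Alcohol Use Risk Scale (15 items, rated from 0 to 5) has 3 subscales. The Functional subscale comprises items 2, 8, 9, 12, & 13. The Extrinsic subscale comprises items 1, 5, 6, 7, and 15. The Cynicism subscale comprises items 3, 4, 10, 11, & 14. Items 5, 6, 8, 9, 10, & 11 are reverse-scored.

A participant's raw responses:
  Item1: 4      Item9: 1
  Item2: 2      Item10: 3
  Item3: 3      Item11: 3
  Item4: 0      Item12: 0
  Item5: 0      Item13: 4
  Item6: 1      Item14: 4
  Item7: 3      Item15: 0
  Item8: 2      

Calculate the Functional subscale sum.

Functional items: 2, 8, 9, 12, 13.
Of these, items 8 and 9 are reverse-scored; reverse-coded value = 5 − response.
  item 2: 2
  item 8: 5 − 2 = 3
  item 9: 5 − 1 = 4
  item 12: 0
  item 13: 4
Sum = 2 + 3 + 4 + 0 + 4 = 13

13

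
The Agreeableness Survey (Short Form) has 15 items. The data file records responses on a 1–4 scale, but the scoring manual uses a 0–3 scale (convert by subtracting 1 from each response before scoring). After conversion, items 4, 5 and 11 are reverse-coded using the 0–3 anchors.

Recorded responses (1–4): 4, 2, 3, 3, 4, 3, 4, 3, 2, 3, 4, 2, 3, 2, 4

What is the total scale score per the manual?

Convert to 0–3: 3, 1, 2, 2, 3, 2, 3, 2, 1, 2, 3, 1, 2, 1, 3
Reverse-coded (on a 0–3 scale, reversed = 3 − raw):
  item 4: 3 − 2 = 1
  item 5: 3 − 3 = 0
  item 11: 3 − 3 = 0
Scored: 3, 1, 2, 1, 0, 2, 3, 2, 1, 2, 0, 1, 2, 1, 3
Total = 24

24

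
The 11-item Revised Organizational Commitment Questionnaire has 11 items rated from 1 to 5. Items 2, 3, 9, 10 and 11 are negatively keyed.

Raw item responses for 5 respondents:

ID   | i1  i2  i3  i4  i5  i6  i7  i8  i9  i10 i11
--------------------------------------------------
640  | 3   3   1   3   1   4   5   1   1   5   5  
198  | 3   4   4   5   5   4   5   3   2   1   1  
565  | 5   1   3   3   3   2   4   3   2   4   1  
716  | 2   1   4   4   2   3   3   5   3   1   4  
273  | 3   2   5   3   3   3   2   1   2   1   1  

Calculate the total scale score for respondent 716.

Respondent 716 raw: 2, 1, 4, 4, 2, 3, 3, 5, 3, 1, 4.
Reverse-coded (reversed = (1+5) − raw = 6 − raw):
  item 1: 2
  item 2: 6 − 1 = 5
  item 3: 6 − 4 = 2
  item 4: 4
  item 5: 2
  item 6: 3
  item 7: 3
  item 8: 5
  item 9: 6 − 3 = 3
  item 10: 6 − 1 = 5
  item 11: 6 − 4 = 2
Sum = 2 + 5 + 2 + 4 + 2 + 3 + 3 + 5 + 3 + 5 + 2 = 36

36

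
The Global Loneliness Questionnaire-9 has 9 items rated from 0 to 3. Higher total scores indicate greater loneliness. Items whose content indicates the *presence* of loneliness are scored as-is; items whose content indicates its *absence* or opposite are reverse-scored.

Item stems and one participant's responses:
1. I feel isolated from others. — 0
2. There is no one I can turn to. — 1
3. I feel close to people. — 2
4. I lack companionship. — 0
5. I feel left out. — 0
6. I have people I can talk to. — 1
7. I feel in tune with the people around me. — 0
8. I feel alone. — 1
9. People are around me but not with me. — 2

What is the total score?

10

Items 3, 6, 7 describe the absence/opposite of loneliness → reverse-score.
reversed = (0+3) − raw = 3 − raw.
  item 1: 0
  item 2: 1
  item 3: 3 − 2 = 1
  item 4: 0
  item 5: 0
  item 6: 3 − 1 = 2
  item 7: 3 − 0 = 3
  item 8: 1
  item 9: 2
Total = 0 + 1 + 1 + 0 + 0 + 2 + 3 + 1 + 2 = 10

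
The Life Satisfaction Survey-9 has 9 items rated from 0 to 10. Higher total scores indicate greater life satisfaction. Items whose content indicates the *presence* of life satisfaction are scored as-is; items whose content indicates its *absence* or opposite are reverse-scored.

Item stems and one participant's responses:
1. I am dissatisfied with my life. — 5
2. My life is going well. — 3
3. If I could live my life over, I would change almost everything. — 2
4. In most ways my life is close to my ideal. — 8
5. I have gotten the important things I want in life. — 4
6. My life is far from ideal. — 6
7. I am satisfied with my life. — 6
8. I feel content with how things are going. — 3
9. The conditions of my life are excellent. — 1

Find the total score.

42

Items 1, 3, 6 describe the absence/opposite of life satisfaction → reverse-score.
reverse-coded value = 10 − response.
  item 1: 10 − 5 = 5
  item 2: 3
  item 3: 10 − 2 = 8
  item 4: 8
  item 5: 4
  item 6: 10 − 6 = 4
  item 7: 6
  item 8: 3
  item 9: 1
Total = 5 + 3 + 8 + 8 + 4 + 4 + 6 + 3 + 1 = 42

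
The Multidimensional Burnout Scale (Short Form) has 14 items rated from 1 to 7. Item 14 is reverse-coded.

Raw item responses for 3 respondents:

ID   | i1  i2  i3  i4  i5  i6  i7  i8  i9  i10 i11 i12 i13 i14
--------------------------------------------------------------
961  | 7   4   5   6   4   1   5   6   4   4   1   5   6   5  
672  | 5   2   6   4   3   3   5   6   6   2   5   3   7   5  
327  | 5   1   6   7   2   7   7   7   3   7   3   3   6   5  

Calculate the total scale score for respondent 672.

60

Respondent 672 raw: 5, 2, 6, 4, 3, 3, 5, 6, 6, 2, 5, 3, 7, 5.
Reverse-coded (reversed = (1+7) − raw = 8 − raw):
  item 1: 5
  item 2: 2
  item 3: 6
  item 4: 4
  item 5: 3
  item 6: 3
  item 7: 5
  item 8: 6
  item 9: 6
  item 10: 2
  item 11: 5
  item 12: 3
  item 13: 7
  item 14: 8 − 5 = 3
Sum = 5 + 2 + 6 + 4 + 3 + 3 + 5 + 6 + 6 + 2 + 5 + 3 + 7 + 3 = 60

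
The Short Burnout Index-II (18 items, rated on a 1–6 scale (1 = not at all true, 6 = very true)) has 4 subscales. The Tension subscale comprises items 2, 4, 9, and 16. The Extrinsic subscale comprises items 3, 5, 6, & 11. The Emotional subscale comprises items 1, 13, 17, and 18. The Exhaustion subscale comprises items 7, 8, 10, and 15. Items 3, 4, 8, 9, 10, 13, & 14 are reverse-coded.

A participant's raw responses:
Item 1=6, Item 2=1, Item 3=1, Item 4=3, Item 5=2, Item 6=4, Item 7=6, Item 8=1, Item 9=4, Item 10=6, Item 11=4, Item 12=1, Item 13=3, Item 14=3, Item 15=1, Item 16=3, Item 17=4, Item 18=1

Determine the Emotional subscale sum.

Emotional items: 1, 13, 17, 18.
Of these, item 13 is reverse-coded; reverse-coded value = 7 − response.
  item 1: 6
  item 13: 7 − 3 = 4
  item 17: 4
  item 18: 1
Sum = 6 + 4 + 4 + 1 = 15

15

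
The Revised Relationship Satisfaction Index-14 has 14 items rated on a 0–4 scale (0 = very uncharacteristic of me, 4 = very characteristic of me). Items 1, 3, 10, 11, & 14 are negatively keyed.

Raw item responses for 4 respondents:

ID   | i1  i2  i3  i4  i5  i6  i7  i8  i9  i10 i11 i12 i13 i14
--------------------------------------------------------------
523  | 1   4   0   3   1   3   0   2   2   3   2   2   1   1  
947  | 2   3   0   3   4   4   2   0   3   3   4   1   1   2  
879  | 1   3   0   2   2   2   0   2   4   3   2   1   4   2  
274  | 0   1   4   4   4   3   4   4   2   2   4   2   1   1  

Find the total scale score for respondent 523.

Respondent 523 raw: 1, 4, 0, 3, 1, 3, 0, 2, 2, 3, 2, 2, 1, 1.
Reverse-coded (on a 0–4 scale, reversed = 4 − raw):
  item 1: 4 − 1 = 3
  item 2: 4
  item 3: 4 − 0 = 4
  item 4: 3
  item 5: 1
  item 6: 3
  item 7: 0
  item 8: 2
  item 9: 2
  item 10: 4 − 3 = 1
  item 11: 4 − 2 = 2
  item 12: 2
  item 13: 1
  item 14: 4 − 1 = 3
Sum = 3 + 4 + 4 + 3 + 1 + 3 + 0 + 2 + 2 + 1 + 2 + 2 + 1 + 3 = 31

31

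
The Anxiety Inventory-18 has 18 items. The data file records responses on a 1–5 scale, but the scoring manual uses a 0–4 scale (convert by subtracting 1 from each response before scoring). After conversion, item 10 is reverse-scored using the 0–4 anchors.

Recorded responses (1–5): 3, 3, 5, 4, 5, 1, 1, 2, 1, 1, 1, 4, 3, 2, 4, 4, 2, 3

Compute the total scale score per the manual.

35

Convert to 0–4: 2, 2, 4, 3, 4, 0, 0, 1, 0, 0, 0, 3, 2, 1, 3, 3, 1, 2
Reverse-coded (on a 0–4 scale, reversed = 4 − raw):
  item 10: 4 − 0 = 4
Scored: 2, 2, 4, 3, 4, 0, 0, 1, 0, 4, 0, 3, 2, 1, 3, 3, 1, 2
Total = 35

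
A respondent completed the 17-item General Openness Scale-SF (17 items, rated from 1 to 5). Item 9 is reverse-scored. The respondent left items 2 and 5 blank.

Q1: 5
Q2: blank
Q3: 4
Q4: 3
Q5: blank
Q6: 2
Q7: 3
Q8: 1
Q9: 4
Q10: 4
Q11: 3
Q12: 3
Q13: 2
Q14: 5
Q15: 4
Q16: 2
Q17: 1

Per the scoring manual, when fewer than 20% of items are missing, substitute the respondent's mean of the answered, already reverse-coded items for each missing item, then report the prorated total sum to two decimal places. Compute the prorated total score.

Reverse-coded (reverse-coded value = 6 − response):
  item 9: 6 − 4 = 2
Completed scored items (15 of 17): 5, 4, 3, 2, 3, 1, 2, 4, 3, 3, 2, 5, 4, 2, 1; sum = 44.
Person mean = 44 / 15 ≈ 2.9333
Prorated total = (44 / 15) × 17 = 49.87 (to 2 dp)

49.87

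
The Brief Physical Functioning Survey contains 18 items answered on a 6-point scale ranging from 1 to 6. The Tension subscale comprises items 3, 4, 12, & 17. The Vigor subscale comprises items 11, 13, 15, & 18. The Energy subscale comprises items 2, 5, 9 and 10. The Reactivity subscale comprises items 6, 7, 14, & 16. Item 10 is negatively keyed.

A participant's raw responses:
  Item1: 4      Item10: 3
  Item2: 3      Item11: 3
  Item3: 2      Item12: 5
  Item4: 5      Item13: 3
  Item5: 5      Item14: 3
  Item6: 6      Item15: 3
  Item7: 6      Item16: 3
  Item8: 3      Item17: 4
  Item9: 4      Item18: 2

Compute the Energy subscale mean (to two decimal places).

4.00

Energy items: 2, 5, 9, 10.
Of these, item 10 is negatively keyed; on a 1–6 scale, reversed = 7 − raw.
  item 2: 3
  item 5: 5
  item 9: 4
  item 10: 7 − 3 = 4
Sum = 3 + 5 + 4 + 4 = 16
Mean = 16 / 4 = 4.00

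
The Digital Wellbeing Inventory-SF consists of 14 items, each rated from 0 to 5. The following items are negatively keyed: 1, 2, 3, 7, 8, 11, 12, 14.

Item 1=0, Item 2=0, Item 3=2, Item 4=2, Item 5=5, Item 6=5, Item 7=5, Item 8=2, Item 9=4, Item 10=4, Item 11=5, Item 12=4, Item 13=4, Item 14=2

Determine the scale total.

44

Apply reverse scoring (reversed = (0+5) − raw = 5 − raw):
  item 1: 5 − 0 = 5
  item 2: 5 − 0 = 5
  item 3: 5 − 2 = 3
  item 7: 5 − 5 = 0
  item 8: 5 − 2 = 3
  item 11: 5 − 5 = 0
  item 12: 5 − 4 = 1
  item 14: 5 − 2 = 3
Scored items: 5, 5, 3, 2, 5, 5, 0, 3, 4, 4, 0, 1, 4, 3
Total = 5 + 5 + 3 + 2 + 5 + 5 + 0 + 3 + 4 + 4 + 0 + 1 + 4 + 3 = 44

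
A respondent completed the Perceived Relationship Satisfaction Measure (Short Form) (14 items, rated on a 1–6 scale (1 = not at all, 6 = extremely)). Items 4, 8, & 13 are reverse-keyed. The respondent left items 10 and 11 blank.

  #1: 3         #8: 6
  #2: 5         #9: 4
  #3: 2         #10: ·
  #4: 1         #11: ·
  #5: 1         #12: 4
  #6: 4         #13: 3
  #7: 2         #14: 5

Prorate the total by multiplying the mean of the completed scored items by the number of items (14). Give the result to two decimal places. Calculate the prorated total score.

47.83

Reverse-coded (on a 1–6 scale, reversed = 7 − raw):
  item 4: 7 − 1 = 6
  item 8: 7 − 6 = 1
  item 13: 7 − 3 = 4
Completed scored items (12 of 14): 3, 5, 2, 6, 1, 4, 2, 1, 4, 4, 4, 5; sum = 41.
Person mean = 41 / 12 ≈ 3.4167
Prorated total = (41 / 12) × 14 = 47.83 (to 2 dp)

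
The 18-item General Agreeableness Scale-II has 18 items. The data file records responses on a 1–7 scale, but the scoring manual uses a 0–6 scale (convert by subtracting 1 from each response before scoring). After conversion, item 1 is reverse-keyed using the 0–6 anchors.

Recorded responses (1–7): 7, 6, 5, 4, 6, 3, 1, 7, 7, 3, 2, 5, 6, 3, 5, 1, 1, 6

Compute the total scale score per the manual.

54

Convert to 0–6: 6, 5, 4, 3, 5, 2, 0, 6, 6, 2, 1, 4, 5, 2, 4, 0, 0, 5
Reverse-coded (reversed = (0+6) − raw = 6 − raw):
  item 1: 6 − 6 = 0
Scored: 0, 5, 4, 3, 5, 2, 0, 6, 6, 2, 1, 4, 5, 2, 4, 0, 0, 5
Total = 54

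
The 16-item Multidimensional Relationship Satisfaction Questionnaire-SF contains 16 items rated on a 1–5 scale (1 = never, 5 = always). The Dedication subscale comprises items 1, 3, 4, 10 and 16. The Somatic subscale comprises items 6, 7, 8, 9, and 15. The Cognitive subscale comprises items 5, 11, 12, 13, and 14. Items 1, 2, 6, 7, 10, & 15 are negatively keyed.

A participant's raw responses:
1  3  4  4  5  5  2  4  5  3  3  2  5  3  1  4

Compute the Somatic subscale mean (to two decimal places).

Somatic items: 6, 7, 8, 9, 15.
Of these, items 6, 7, and 15 are negatively keyed; reversed = (1+5) − raw = 6 − raw.
  item 6: 6 − 5 = 1
  item 7: 6 − 2 = 4
  item 8: 4
  item 9: 5
  item 15: 6 − 1 = 5
Sum = 1 + 4 + 4 + 5 + 5 = 19
Mean = 19 / 5 = 3.80

3.80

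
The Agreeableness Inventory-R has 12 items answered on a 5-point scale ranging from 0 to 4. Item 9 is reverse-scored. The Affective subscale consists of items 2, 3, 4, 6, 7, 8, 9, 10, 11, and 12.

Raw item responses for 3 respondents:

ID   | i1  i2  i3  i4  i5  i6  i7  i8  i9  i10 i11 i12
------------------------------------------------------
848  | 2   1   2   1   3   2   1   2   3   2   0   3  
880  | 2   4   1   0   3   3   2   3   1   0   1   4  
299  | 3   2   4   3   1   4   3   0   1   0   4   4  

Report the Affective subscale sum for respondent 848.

Respondent 848 raw: 2, 1, 2, 1, 3, 2, 1, 2, 3, 2, 0, 3.
Affective items: 2, 3, 4, 6, 7, 8, 9, 10, 11, 12.
Reverse-coded (reversed = (0+4) − raw = 4 − raw):
  item 2: 1
  item 3: 2
  item 4: 1
  item 6: 2
  item 7: 1
  item 8: 2
  item 9: 4 − 3 = 1
  item 10: 2
  item 11: 0
  item 12: 3
Sum = 1 + 2 + 1 + 2 + 1 + 2 + 1 + 2 + 0 + 3 = 15

15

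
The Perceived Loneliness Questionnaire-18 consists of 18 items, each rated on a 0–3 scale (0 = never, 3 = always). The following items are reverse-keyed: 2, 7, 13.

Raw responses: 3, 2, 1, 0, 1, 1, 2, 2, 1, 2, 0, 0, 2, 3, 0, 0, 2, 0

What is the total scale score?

19

Raw sum = 22. Reverse-keyed items: 2, 7, 13; their raw sum = 6.
Each reversal replaces raw with 3 − raw, changing the total by 3 − 2·raw per item.
Total = 22 + 3·3 − 2·6 = 22 + 9 − 12 = 19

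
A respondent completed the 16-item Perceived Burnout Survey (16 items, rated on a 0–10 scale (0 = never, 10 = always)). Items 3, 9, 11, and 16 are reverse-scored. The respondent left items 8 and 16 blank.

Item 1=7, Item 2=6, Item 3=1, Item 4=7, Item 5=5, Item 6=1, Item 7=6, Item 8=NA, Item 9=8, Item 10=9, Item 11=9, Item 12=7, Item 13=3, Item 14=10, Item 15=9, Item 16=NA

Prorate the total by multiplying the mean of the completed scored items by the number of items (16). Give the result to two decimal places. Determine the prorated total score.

93.71

Reverse-coded (on a 0–10 scale, reversed = 10 − raw):
  item 3: 10 − 1 = 9
  item 9: 10 − 8 = 2
  item 11: 10 − 9 = 1
Completed scored items (14 of 16): 7, 6, 9, 7, 5, 1, 6, 2, 9, 1, 7, 3, 10, 9; sum = 82.
Person mean = 82 / 14 ≈ 5.8571
Prorated total = (82 / 14) × 16 = 93.71 (to 2 dp)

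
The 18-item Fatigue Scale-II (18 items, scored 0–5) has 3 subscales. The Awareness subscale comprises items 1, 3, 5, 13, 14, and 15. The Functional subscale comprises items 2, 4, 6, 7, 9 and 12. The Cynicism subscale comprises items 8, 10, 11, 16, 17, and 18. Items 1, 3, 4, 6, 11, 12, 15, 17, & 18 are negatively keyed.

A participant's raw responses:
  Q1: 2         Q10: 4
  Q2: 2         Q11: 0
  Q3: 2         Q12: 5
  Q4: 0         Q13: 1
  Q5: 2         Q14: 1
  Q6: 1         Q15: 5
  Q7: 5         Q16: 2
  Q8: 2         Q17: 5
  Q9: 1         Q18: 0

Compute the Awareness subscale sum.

10

Awareness items: 1, 3, 5, 13, 14, 15.
Of these, items 1, 3, and 15 are negatively keyed; reversed = (0+5) − raw = 5 − raw.
  item 1: 5 − 2 = 3
  item 3: 5 − 2 = 3
  item 5: 2
  item 13: 1
  item 14: 1
  item 15: 5 − 5 = 0
Sum = 3 + 3 + 2 + 1 + 1 + 0 = 10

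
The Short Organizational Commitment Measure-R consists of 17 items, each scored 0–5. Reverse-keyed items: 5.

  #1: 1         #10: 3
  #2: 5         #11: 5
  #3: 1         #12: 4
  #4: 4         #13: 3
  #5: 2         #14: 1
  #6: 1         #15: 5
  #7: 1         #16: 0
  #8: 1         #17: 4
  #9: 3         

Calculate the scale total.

Raw sum = 44. Reverse-keyed items: 5; their raw sum = 2.
Each reversal replaces raw with 5 − raw, changing the total by 5 − 2·raw per item.
Total = 44 + 1·5 − 2·2 = 44 + 5 − 4 = 45

45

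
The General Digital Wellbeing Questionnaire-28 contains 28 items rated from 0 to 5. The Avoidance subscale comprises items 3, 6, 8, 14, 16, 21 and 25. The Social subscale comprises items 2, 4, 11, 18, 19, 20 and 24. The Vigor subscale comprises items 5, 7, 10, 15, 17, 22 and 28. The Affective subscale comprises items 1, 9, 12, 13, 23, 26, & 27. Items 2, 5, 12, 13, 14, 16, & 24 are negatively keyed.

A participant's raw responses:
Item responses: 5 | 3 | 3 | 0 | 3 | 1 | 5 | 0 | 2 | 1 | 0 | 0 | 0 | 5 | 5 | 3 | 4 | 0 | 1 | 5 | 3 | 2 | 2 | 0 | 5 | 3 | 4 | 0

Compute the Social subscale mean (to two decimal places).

1.86

Social items: 2, 4, 11, 18, 19, 20, 24.
Of these, items 2 & 24 are negatively keyed; reversed = (0+5) − raw = 5 − raw.
  item 2: 5 − 3 = 2
  item 4: 0
  item 11: 0
  item 18: 0
  item 19: 1
  item 20: 5
  item 24: 5 − 0 = 5
Sum = 2 + 0 + 0 + 0 + 1 + 5 + 5 = 13
Mean = 13 / 7 = 1.86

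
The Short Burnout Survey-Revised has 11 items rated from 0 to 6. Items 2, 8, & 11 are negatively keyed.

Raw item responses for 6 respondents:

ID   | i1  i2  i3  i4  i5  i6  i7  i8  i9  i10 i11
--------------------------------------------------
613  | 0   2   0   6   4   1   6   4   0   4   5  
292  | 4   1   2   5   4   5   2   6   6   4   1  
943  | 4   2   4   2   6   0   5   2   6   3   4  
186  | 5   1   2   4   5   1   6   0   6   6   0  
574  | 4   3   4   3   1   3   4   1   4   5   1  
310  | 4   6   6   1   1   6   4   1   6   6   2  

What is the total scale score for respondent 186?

52

Respondent 186 raw: 5, 1, 2, 4, 5, 1, 6, 0, 6, 6, 0.
Reverse-coded (on a 0–6 scale, reversed = 6 − raw):
  item 1: 5
  item 2: 6 − 1 = 5
  item 3: 2
  item 4: 4
  item 5: 5
  item 6: 1
  item 7: 6
  item 8: 6 − 0 = 6
  item 9: 6
  item 10: 6
  item 11: 6 − 0 = 6
Sum = 5 + 5 + 2 + 4 + 5 + 1 + 6 + 6 + 6 + 6 + 6 = 52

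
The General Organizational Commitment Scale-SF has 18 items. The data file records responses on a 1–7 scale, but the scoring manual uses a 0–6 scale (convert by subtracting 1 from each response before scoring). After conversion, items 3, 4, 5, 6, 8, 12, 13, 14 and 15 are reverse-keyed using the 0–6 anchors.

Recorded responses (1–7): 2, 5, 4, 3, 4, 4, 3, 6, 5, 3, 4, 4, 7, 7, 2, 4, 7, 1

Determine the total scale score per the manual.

Convert to 0–6: 1, 4, 3, 2, 3, 3, 2, 5, 4, 2, 3, 3, 6, 6, 1, 3, 6, 0
Reverse-coded (on a 0–6 scale, reversed = 6 − raw):
  item 3: 6 − 3 = 3
  item 4: 6 − 2 = 4
  item 5: 6 − 3 = 3
  item 6: 6 − 3 = 3
  item 8: 6 − 5 = 1
  item 12: 6 − 3 = 3
  item 13: 6 − 6 = 0
  item 14: 6 − 6 = 0
  item 15: 6 − 1 = 5
Scored: 1, 4, 3, 4, 3, 3, 2, 1, 4, 2, 3, 3, 0, 0, 5, 3, 6, 0
Total = 47

47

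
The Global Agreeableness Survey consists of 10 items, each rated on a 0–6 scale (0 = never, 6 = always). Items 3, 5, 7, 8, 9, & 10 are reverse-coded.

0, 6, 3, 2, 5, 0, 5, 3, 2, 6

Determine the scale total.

Reverse-coded items use 6 − raw:
  item 3: 6 − 3 = 3
  item 5: 6 − 5 = 1
  item 7: 6 − 5 = 1
  item 8: 6 − 3 = 3
  item 9: 6 − 2 = 4
  item 10: 6 − 6 = 0
After reverse-coding: 0, 6, 3, 2, 1, 0, 1, 3, 4, 0
Total = 0 + 6 + 3 + 2 + 1 + 0 + 1 + 3 + 4 + 0 = 20

20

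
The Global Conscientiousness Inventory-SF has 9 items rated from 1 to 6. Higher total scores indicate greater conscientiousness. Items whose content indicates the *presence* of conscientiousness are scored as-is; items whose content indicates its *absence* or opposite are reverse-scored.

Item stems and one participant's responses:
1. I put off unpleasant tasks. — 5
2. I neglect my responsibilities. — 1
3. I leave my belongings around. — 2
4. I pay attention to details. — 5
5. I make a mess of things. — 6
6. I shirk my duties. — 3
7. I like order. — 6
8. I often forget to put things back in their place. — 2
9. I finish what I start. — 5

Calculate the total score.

Items 1, 2, 3, 5, 6, 8 describe the absence/opposite of conscientiousness → reverse-score.
reverse-coded value = 7 − response.
  item 1: 7 − 5 = 2
  item 2: 7 − 1 = 6
  item 3: 7 − 2 = 5
  item 4: 5
  item 5: 7 − 6 = 1
  item 6: 7 − 3 = 4
  item 7: 6
  item 8: 7 − 2 = 5
  item 9: 5
Total = 2 + 6 + 5 + 5 + 1 + 4 + 6 + 5 + 5 = 39

39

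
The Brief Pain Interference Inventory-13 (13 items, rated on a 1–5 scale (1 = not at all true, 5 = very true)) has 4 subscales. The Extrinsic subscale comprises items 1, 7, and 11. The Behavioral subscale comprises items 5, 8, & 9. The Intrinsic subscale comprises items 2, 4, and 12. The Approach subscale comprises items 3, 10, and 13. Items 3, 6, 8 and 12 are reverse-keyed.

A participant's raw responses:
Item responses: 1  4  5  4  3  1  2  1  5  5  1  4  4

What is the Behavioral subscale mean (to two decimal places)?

4.33

Behavioral items: 5, 8, 9.
Of these, item 8 is reverse-keyed; reversed = (1+5) − raw = 6 − raw.
  item 5: 3
  item 8: 6 − 1 = 5
  item 9: 5
Sum = 3 + 5 + 5 = 13
Mean = 13 / 3 = 4.33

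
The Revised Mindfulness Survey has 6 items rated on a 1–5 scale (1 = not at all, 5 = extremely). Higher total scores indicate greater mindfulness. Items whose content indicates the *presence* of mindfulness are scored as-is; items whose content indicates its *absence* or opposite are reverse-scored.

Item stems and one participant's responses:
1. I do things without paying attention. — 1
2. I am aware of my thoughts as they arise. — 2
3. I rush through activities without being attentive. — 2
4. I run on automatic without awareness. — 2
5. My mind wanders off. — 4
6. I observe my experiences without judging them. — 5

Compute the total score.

22

Items 1, 3, 4, 5 describe the absence/opposite of mindfulness → reverse-score.
on a 1–5 scale, reversed = 6 − raw.
  item 1: 6 − 1 = 5
  item 2: 2
  item 3: 6 − 2 = 4
  item 4: 6 − 2 = 4
  item 5: 6 − 4 = 2
  item 6: 5
Total = 5 + 2 + 4 + 4 + 2 + 5 = 22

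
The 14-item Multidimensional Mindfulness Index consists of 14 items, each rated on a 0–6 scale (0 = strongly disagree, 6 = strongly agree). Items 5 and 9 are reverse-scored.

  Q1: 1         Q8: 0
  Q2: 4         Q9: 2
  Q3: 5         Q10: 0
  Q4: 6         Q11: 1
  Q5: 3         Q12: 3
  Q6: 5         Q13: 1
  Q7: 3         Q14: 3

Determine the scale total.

39

Reversing items 5 & 9 with 6 − raw:
Total = 1 + 4 + 5 + 6 + (6−3) + 5 + 3 + 0 + (6−2) + 0 + 1 + 3 + 1 + 3
      = 1 + 4 + 5 + 6 + 3 + 5 + 3 + 0 + 4 + 0 + 1 + 3 + 1 + 3 = 39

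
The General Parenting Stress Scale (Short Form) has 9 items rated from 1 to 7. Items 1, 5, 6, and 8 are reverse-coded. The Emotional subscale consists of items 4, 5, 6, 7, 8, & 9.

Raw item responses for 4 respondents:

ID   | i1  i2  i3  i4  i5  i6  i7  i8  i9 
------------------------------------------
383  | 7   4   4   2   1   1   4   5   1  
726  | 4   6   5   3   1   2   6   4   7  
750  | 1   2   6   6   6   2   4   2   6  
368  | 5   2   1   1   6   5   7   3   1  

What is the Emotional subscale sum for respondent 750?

Respondent 750 raw: 1, 2, 6, 6, 6, 2, 4, 2, 6.
Emotional items: 4, 5, 6, 7, 8, 9.
Reverse-coded (on a 1–7 scale, reversed = 8 − raw):
  item 4: 6
  item 5: 8 − 6 = 2
  item 6: 8 − 2 = 6
  item 7: 4
  item 8: 8 − 2 = 6
  item 9: 6
Sum = 6 + 2 + 6 + 4 + 6 + 6 = 30

30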